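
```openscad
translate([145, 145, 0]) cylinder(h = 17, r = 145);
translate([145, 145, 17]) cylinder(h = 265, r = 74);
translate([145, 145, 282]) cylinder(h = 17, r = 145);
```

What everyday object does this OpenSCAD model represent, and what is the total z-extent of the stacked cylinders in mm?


A spool. The overall height is 299 mm.

Three coaxial cylinders, large–small–large — a spool. Two 17 mm flanges and a 265 mm core give 17 + 265 + 17 = 299 mm.


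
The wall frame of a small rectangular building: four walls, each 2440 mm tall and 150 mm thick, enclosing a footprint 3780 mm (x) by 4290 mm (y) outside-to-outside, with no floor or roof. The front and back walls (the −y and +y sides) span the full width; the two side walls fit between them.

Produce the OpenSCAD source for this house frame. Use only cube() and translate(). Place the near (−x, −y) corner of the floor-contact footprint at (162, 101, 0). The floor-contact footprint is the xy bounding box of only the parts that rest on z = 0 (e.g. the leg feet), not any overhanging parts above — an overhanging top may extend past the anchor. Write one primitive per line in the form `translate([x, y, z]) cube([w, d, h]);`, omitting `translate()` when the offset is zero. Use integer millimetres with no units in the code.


translate([162, 101, 0]) cube([3780, 150, 2440]);
translate([162, 4241, 0]) cube([3780, 150, 2440]);
translate([162, 251, 0]) cube([150, 3990, 2440]);
translate([3792, 251, 0]) cube([150, 3990, 2440]);


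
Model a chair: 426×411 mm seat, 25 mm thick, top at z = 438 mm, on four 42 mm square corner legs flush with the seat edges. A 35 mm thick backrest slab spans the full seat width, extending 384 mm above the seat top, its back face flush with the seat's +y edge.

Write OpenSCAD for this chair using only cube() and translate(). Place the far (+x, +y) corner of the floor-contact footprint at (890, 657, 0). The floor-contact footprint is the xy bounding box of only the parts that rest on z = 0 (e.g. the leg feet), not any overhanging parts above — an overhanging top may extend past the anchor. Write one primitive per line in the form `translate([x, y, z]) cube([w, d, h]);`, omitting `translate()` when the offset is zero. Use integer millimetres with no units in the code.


translate([464, 246, 413]) cube([426, 411, 25]);
translate([464, 246, 0]) cube([42, 42, 413]);
translate([848, 246, 0]) cube([42, 42, 413]);
translate([464, 615, 0]) cube([42, 42, 413]);
translate([848, 615, 0]) cube([42, 42, 413]);
translate([464, 622, 438]) cube([426, 35, 384]);


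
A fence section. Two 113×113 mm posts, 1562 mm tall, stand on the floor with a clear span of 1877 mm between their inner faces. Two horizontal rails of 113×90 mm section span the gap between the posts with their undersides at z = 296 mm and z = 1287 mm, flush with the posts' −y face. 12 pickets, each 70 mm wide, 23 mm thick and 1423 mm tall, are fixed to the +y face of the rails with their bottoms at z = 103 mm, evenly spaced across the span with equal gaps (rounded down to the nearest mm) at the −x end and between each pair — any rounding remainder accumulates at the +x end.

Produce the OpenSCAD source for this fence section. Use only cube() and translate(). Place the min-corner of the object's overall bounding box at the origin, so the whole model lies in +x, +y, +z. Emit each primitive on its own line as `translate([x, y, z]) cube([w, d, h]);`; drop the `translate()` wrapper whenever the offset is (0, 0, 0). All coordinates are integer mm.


cube([113, 113, 1562]);
translate([1990, 0, 0]) cube([113, 113, 1562]);
translate([113, 0, 296]) cube([1877, 113, 90]);
translate([113, 0, 1287]) cube([1877, 113, 90]);
translate([192, 113, 103]) cube([70, 23, 1423]);
translate([341, 113, 103]) cube([70, 23, 1423]);
translate([490, 113, 103]) cube([70, 23, 1423]);
translate([639, 113, 103]) cube([70, 23, 1423]);
translate([788, 113, 103]) cube([70, 23, 1423]);
translate([937, 113, 103]) cube([70, 23, 1423]);
translate([1086, 113, 103]) cube([70, 23, 1423]);
translate([1235, 113, 103]) cube([70, 23, 1423]);
translate([1384, 113, 103]) cube([70, 23, 1423]);
translate([1533, 113, 103]) cube([70, 23, 1423]);
translate([1682, 113, 103]) cube([70, 23, 1423]);
translate([1831, 113, 103]) cube([70, 23, 1423]);


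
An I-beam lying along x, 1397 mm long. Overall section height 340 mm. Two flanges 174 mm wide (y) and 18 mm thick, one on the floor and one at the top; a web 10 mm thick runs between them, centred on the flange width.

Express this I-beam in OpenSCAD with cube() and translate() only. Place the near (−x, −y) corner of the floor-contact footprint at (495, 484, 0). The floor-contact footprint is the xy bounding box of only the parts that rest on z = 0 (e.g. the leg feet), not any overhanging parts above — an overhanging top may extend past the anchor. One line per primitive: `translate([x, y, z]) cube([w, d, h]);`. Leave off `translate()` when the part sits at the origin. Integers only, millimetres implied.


translate([495, 484, 0]) cube([1397, 174, 18]);
translate([495, 566, 18]) cube([1397, 10, 304]);
translate([495, 484, 322]) cube([1397, 174, 18]);


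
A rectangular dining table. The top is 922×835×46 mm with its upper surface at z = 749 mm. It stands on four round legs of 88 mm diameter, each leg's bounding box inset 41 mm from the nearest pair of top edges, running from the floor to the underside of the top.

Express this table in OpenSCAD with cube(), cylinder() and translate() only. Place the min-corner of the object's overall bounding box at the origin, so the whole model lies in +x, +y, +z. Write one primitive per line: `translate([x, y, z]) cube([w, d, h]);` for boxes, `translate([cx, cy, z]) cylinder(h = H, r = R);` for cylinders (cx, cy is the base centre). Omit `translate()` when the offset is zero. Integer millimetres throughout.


translate([0, 0, 703]) cube([922, 835, 46]);
translate([85, 85, 0]) cylinder(h = 703, r = 44);
translate([837, 85, 0]) cylinder(h = 703, r = 44);
translate([85, 750, 0]) cylinder(h = 703, r = 44);
translate([837, 750, 0]) cylinder(h = 703, r = 44);


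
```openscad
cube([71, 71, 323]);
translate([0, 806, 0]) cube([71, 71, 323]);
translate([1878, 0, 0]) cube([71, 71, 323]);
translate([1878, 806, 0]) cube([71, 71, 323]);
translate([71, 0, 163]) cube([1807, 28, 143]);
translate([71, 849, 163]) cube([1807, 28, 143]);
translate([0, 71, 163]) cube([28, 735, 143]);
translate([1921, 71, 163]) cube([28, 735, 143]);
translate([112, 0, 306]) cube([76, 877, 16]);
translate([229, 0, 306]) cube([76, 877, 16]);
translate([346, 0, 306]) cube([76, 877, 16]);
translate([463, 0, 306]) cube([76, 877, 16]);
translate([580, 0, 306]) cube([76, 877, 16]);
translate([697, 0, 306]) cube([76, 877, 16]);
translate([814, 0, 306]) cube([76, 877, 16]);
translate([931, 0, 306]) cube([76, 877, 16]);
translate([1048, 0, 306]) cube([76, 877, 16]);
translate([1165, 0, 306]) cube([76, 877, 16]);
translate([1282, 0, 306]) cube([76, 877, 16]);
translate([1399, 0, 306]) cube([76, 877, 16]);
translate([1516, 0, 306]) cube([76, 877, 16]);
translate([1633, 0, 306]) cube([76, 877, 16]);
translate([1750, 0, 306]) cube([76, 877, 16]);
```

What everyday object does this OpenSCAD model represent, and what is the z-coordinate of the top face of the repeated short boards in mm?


A bed frame. The slat-top height is 322 mm.

Four posts, four rails, and a row of slats — a bed frame. Slats sit on the rails at z = 163 + 143 = 306; with slat thickness 16, the top is 322 mm.


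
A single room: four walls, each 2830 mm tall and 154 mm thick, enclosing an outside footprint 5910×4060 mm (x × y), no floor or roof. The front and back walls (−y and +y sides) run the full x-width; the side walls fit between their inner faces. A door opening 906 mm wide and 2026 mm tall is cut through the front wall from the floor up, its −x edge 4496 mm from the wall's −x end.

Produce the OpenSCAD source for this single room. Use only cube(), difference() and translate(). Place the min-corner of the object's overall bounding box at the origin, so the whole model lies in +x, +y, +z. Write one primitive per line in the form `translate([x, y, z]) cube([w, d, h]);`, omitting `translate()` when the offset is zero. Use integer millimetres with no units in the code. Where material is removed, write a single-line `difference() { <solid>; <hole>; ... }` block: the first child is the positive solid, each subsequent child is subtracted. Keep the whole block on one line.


difference() { cube([5910, 154, 2830]); translate([4496, 0, 0]) cube([906, 154, 2026]); }
translate([0, 3906, 0]) cube([5910, 154, 2830]);
translate([0, 154, 0]) cube([154, 3752, 2830]);
translate([5756, 154, 0]) cube([154, 3752, 2830]);


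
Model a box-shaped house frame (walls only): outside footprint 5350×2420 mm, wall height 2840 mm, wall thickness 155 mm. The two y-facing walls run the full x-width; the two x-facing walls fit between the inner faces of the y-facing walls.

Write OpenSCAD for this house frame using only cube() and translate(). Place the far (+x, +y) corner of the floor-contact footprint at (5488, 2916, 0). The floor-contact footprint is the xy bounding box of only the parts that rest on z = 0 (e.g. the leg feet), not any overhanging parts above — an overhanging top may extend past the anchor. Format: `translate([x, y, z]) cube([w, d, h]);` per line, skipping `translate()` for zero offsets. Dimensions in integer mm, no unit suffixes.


translate([138, 496, 0]) cube([5350, 155, 2840]);
translate([138, 2761, 0]) cube([5350, 155, 2840]);
translate([138, 651, 0]) cube([155, 2110, 2840]);
translate([5333, 651, 0]) cube([155, 2110, 2840]);


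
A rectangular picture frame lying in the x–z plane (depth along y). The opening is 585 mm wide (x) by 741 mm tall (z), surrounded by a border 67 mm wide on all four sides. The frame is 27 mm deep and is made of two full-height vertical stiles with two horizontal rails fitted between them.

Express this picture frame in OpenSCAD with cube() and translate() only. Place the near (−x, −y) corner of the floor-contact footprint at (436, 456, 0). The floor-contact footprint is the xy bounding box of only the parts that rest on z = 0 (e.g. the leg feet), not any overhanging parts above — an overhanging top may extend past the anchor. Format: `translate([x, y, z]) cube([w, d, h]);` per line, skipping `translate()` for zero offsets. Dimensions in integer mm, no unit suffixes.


translate([436, 456, 0]) cube([67, 27, 875]);
translate([1088, 456, 0]) cube([67, 27, 875]);
translate([503, 456, 0]) cube([585, 27, 67]);
translate([503, 456, 808]) cube([585, 27, 67]);


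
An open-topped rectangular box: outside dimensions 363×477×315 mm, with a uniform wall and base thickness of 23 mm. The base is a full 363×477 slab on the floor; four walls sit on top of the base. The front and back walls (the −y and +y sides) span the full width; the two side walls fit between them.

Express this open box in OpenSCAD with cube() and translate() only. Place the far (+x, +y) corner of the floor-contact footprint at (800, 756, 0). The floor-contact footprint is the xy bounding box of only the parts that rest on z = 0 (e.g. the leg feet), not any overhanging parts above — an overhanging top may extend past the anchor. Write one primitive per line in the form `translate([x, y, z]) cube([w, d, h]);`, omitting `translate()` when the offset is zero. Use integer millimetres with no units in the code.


translate([437, 279, 0]) cube([363, 477, 23]);
translate([437, 279, 23]) cube([363, 23, 292]);
translate([437, 733, 23]) cube([363, 23, 292]);
translate([437, 302, 23]) cube([23, 431, 292]);
translate([777, 302, 23]) cube([23, 431, 292]);


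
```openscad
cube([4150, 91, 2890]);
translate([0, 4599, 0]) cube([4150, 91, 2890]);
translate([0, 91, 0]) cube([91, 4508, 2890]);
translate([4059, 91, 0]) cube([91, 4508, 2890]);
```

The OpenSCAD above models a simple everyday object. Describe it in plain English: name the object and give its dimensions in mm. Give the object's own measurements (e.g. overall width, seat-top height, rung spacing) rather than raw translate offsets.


The wall frame of a small rectangular building: four walls, each 2890 mm tall and 91 mm thick, enclosing a footprint 4150 mm (x) by 4690 mm (y) outside-to-outside, with no floor or roof. The front and back walls (the −y and +y sides) span the full width; the two side walls fit between them.


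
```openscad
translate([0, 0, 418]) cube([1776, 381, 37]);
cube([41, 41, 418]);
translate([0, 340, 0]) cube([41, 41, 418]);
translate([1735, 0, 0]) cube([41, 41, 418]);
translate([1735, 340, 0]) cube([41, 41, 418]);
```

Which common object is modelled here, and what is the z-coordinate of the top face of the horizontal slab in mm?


A bench. The seat-top height is 455 mm.

A long slab on four corner posts — a bench. The slab sits at z = 418 with thickness 37, so the top is 418 + 37 = 455 mm.


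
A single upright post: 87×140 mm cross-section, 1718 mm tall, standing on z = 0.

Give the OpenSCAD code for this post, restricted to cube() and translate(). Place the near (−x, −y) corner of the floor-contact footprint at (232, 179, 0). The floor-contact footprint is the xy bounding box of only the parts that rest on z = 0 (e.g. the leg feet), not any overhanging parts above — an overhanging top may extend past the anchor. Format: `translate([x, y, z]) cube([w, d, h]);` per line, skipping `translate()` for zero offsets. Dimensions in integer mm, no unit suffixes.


translate([232, 179, 0]) cube([87, 140, 1718]);


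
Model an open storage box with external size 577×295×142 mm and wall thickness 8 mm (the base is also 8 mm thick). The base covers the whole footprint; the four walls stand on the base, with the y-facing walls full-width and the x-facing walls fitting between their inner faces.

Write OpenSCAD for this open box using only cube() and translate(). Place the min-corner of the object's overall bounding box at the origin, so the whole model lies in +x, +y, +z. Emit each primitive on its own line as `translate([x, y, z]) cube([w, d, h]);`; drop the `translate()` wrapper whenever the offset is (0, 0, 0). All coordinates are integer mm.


cube([577, 295, 8]);
translate([0, 0, 8]) cube([577, 8, 134]);
translate([0, 287, 8]) cube([577, 8, 134]);
translate([0, 8, 8]) cube([8, 279, 134]);
translate([569, 8, 8]) cube([8, 279, 134]);


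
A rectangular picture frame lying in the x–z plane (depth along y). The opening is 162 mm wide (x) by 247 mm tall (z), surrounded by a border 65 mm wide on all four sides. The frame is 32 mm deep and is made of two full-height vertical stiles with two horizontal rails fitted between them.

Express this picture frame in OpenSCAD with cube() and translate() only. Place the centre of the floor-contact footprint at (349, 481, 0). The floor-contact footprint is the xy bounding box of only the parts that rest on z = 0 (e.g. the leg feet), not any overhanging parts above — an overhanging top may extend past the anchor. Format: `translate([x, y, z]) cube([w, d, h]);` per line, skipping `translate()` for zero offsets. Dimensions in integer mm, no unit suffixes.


translate([203, 465, 0]) cube([65, 32, 377]);
translate([430, 465, 0]) cube([65, 32, 377]);
translate([268, 465, 0]) cube([162, 32, 65]);
translate([268, 465, 312]) cube([162, 32, 65]);


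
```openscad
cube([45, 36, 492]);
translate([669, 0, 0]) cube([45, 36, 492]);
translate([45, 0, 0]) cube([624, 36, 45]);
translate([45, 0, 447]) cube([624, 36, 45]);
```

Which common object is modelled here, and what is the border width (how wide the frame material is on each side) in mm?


A picture frame. The border width is 45 mm.

Four thin pieces enclosing a rectangular opening — a picture frame. The two full-height stiles are 492 mm tall; the top rail sits at z = 447 and is 45 mm tall, so the border above the opening is 492 − 447 = 45 mm, matching the stile x-width.


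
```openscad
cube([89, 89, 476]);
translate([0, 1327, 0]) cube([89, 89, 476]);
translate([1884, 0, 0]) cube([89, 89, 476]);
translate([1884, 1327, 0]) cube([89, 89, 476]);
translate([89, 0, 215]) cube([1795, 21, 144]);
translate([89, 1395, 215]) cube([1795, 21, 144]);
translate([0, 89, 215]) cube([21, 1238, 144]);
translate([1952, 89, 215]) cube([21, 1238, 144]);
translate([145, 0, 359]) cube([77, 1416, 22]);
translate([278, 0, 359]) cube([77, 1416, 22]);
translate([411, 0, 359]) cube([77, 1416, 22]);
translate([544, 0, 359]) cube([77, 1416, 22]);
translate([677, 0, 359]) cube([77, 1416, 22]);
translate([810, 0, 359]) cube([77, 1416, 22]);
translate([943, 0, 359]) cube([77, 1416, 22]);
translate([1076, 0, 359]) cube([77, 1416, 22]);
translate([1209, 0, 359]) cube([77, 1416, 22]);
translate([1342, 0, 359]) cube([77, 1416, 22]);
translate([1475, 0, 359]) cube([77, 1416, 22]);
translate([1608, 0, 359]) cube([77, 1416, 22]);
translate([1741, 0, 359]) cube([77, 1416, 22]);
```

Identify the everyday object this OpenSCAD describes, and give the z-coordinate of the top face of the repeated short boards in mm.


A bed frame. The slat-top height is 381 mm.

Four posts, four rails, and a row of slats — a bed frame. Slats sit on the rails at z = 215 + 144 = 359; with slat thickness 22, the top is 381 mm.


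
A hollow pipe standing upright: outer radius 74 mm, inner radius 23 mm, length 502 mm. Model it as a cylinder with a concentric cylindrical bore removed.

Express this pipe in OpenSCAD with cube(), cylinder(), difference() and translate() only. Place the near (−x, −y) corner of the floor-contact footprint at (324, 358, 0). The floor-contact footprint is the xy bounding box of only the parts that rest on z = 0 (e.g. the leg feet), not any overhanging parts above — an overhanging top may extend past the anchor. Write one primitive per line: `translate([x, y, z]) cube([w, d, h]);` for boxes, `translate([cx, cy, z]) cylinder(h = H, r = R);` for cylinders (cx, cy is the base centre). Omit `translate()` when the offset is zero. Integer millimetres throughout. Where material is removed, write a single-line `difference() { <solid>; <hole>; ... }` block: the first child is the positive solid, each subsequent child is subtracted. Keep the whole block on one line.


difference() { translate([398, 432, 0]) cylinder(h = 502, r = 74); translate([398, 432, 0]) cylinder(h = 502, r = 23); }


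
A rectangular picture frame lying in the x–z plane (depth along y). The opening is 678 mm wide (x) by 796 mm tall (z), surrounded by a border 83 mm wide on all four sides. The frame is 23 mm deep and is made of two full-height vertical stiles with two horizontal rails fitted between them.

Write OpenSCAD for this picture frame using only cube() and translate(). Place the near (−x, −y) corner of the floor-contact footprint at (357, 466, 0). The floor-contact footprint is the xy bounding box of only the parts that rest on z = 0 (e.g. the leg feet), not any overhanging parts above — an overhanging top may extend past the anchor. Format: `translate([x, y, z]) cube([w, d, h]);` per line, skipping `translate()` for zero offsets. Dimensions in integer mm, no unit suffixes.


translate([357, 466, 0]) cube([83, 23, 962]);
translate([1118, 466, 0]) cube([83, 23, 962]);
translate([440, 466, 0]) cube([678, 23, 83]);
translate([440, 466, 879]) cube([678, 23, 83]);


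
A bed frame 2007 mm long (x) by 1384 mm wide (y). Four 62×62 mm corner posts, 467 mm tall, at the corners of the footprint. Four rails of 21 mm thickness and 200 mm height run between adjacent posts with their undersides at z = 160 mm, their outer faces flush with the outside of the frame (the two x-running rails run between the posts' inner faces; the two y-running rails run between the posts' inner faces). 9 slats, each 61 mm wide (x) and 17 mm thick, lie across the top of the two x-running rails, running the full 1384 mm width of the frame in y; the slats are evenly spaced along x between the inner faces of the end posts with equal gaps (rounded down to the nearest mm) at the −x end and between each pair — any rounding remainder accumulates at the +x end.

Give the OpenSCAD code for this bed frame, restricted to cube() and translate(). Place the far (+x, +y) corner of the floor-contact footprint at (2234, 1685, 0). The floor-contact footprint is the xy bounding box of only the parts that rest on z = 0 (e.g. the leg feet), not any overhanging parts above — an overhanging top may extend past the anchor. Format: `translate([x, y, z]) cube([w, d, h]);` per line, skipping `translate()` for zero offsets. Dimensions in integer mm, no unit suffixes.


// slat z = rail_z + rail_h = 160 + 200 = 360
// slat gap = ⌊(1883 − 9·61) / 10⌋ = 133
translate([227, 301, 0]) cube([62, 62, 467]);
translate([227, 1623, 0]) cube([62, 62, 467]);
translate([2172, 301, 0]) cube([62, 62, 467]);
translate([2172, 1623, 0]) cube([62, 62, 467]);
translate([289, 301, 160]) cube([1883, 21, 200]);
translate([289, 1664, 160]) cube([1883, 21, 200]);
translate([227, 363, 160]) cube([21, 1260, 200]);
translate([2213, 363, 160]) cube([21, 1260, 200]);
translate([422, 301, 360]) cube([61, 1384, 17]);
translate([616, 301, 360]) cube([61, 1384, 17]);
translate([810, 301, 360]) cube([61, 1384, 17]);
translate([1004, 301, 360]) cube([61, 1384, 17]);
translate([1198, 301, 360]) cube([61, 1384, 17]);
translate([1392, 301, 360]) cube([61, 1384, 17]);
translate([1586, 301, 360]) cube([61, 1384, 17]);
translate([1780, 301, 360]) cube([61, 1384, 17]);
translate([1974, 301, 360]) cube([61, 1384, 17]);


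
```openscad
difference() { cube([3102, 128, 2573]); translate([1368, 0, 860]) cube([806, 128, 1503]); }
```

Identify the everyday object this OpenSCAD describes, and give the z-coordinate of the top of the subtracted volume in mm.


A wall with a window opening. The window head height is 2363 mm.

A wall with a rectangular opening subtracted — a window. Sill at z = 860, opening 1503 mm tall, so the head is at 860 + 1503 = 2363 mm.


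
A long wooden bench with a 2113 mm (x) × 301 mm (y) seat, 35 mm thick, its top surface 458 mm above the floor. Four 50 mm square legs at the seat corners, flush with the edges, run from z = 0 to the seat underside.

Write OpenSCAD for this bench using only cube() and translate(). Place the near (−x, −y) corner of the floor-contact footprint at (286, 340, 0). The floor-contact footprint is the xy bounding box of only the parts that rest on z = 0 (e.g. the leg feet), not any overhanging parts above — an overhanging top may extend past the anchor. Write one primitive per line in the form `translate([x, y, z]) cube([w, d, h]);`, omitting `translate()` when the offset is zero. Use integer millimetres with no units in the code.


// leg_h = 458 − 35 = 423
translate([286, 340, 423]) cube([2113, 301, 35]);
translate([286, 340, 0]) cube([50, 50, 423]);
translate([286, 591, 0]) cube([50, 50, 423]);
translate([2349, 340, 0]) cube([50, 50, 423]);
translate([2349, 591, 0]) cube([50, 50, 423]);


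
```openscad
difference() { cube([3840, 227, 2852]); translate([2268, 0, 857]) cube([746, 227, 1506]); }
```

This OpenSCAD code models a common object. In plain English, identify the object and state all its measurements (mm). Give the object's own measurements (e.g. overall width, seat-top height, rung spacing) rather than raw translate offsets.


A wall 3840 mm long (x), 227 mm thick (y), 2852 mm tall, with a rectangular window opening cut through it. The opening is 746 mm wide and 1506 mm tall; its sill is at z = 857 mm and its near (−x) edge is 2268 mm from the wall's −x end. The opening passes through the full wall thickness.


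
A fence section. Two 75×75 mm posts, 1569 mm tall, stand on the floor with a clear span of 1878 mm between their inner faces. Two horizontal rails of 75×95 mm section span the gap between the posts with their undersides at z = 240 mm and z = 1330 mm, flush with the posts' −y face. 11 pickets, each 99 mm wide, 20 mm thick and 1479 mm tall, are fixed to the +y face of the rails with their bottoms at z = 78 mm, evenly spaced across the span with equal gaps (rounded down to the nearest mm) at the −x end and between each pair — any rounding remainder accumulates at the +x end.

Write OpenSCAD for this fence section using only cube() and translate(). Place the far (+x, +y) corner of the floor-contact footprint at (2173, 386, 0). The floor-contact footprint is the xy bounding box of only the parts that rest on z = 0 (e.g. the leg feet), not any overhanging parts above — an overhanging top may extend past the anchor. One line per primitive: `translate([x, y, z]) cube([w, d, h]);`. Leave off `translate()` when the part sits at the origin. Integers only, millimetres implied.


translate([145, 311, 0]) cube([75, 75, 1569]);
translate([2098, 311, 0]) cube([75, 75, 1569]);
translate([220, 311, 240]) cube([1878, 75, 95]);
translate([220, 311, 1330]) cube([1878, 75, 95]);
translate([285, 386, 78]) cube([99, 20, 1479]);
translate([449, 386, 78]) cube([99, 20, 1479]);
translate([613, 386, 78]) cube([99, 20, 1479]);
translate([777, 386, 78]) cube([99, 20, 1479]);
translate([941, 386, 78]) cube([99, 20, 1479]);
translate([1105, 386, 78]) cube([99, 20, 1479]);
translate([1269, 386, 78]) cube([99, 20, 1479]);
translate([1433, 386, 78]) cube([99, 20, 1479]);
translate([1597, 386, 78]) cube([99, 20, 1479]);
translate([1761, 386, 78]) cube([99, 20, 1479]);
translate([1925, 386, 78]) cube([99, 20, 1479]);


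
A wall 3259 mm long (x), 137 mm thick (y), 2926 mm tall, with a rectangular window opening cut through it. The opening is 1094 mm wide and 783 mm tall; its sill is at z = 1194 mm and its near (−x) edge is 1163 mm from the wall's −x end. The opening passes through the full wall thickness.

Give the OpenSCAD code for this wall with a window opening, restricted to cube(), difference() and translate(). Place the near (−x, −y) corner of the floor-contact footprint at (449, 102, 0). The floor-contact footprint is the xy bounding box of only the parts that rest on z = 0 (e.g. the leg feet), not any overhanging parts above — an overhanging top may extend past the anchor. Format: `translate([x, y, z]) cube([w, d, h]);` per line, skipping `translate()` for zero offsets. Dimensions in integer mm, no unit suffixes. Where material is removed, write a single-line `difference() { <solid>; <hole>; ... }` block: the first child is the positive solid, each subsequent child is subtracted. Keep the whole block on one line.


difference() { translate([449, 102, 0]) cube([3259, 137, 2926]); translate([1612, 102, 1194]) cube([1094, 137, 783]); }


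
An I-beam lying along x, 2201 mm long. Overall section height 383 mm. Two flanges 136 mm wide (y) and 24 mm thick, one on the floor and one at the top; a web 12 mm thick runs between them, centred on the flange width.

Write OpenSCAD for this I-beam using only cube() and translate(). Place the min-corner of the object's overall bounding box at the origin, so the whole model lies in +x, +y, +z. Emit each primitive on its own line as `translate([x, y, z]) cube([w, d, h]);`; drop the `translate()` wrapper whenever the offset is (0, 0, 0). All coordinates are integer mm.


cube([2201, 136, 24]);
translate([0, 62, 24]) cube([2201, 12, 335]);
translate([0, 0, 359]) cube([2201, 136, 24]);


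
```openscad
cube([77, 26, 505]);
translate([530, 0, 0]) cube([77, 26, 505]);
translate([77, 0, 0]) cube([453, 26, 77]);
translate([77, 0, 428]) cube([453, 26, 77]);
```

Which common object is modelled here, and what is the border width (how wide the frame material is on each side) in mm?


A picture frame. The border width is 77 mm.

Four thin pieces enclosing a rectangular opening — a picture frame. The two full-height stiles are 505 mm tall; the top rail sits at z = 428 and is 77 mm tall, so the border above the opening is 505 − 428 = 77 mm, matching the stile x-width.


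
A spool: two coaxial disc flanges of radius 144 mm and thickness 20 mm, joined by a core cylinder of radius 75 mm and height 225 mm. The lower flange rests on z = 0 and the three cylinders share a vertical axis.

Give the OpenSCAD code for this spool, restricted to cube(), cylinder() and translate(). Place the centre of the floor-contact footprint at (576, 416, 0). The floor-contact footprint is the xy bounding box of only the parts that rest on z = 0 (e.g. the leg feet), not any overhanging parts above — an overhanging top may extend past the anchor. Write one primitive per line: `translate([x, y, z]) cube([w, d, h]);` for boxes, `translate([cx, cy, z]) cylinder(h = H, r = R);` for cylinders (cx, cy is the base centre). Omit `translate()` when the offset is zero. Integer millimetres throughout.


translate([576, 416, 0]) cylinder(h = 20, r = 144);
translate([576, 416, 20]) cylinder(h = 225, r = 75);
translate([576, 416, 245]) cylinder(h = 20, r = 144);


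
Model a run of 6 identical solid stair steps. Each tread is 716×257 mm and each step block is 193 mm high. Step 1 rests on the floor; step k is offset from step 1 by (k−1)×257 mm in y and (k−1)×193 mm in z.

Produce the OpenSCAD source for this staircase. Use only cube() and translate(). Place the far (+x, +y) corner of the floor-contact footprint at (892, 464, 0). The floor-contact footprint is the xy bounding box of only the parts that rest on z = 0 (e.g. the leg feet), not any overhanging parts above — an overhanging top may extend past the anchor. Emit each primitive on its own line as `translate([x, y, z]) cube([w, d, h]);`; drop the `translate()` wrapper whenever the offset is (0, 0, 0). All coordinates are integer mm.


translate([176, 207, 0]) cube([716, 257, 193]);
translate([176, 464, 193]) cube([716, 257, 193]);
translate([176, 721, 386]) cube([716, 257, 193]);
translate([176, 978, 579]) cube([716, 257, 193]);
translate([176, 1235, 772]) cube([716, 257, 193]);
translate([176, 1492, 965]) cube([716, 257, 193]);


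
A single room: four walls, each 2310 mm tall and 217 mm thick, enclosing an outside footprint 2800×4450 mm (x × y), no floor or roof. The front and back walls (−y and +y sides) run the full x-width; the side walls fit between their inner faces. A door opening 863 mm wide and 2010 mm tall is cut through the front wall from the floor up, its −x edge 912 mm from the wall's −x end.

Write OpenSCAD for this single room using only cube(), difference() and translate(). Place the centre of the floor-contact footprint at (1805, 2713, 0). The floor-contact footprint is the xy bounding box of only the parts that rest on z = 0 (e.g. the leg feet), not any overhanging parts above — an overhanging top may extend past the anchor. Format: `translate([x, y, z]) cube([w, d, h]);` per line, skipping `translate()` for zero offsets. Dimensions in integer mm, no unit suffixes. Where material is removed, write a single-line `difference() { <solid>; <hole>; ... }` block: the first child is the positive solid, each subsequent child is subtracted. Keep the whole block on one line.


difference() { translate([405, 488, 0]) cube([2800, 217, 2310]); translate([1317, 488, 0]) cube([863, 217, 2010]); }
translate([405, 4721, 0]) cube([2800, 217, 2310]);
translate([405, 705, 0]) cube([217, 4016, 2310]);
translate([2988, 705, 0]) cube([217, 4016, 2310]);


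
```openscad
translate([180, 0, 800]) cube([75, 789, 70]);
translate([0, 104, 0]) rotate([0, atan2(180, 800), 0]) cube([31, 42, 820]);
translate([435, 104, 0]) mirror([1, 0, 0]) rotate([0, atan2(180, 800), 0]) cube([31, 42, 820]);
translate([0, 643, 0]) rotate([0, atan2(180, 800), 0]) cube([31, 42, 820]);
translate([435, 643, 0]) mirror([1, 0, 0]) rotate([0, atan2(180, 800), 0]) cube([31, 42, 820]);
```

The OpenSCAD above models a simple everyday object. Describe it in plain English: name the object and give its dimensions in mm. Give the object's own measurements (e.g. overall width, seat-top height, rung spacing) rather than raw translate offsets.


A sawhorse. A 75×789×70 mm beam (x, y, z) sits on two A-frame leg pairs. Each pair is two raked legs of 31×42 mm section (42 mm along y) splaying symmetrically in x. Each leg rises 800 mm vertically over 180 mm of horizontal reach and is 820 mm long along its own axis. Every leg's outer bottom edge rests on the floor and its outer top edge meets a bottom edge of the beam — the left legs (tilting toward +x) meet the beam's −x bottom edge, the right legs (their mirror images, tilting toward −x) meet its +x bottom edge — so the leg tops tuck under the beam, the beam's underside is 800 mm above the floor, and the feet are 435 mm apart outside-to-outside with the beam centred between them. The two leg pairs are set in 104 mm from either end of the beam.


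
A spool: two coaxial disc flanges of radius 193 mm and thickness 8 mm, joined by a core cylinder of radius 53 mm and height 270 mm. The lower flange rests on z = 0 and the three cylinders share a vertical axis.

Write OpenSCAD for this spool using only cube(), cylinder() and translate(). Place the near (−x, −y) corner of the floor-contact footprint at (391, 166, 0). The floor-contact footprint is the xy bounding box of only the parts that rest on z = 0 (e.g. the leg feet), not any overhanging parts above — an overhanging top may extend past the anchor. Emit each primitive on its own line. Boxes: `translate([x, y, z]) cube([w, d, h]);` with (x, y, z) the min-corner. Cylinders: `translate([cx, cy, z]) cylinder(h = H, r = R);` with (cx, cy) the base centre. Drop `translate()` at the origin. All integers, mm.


translate([584, 359, 0]) cylinder(h = 8, r = 193);
translate([584, 359, 8]) cylinder(h = 270, r = 53);
translate([584, 359, 278]) cylinder(h = 8, r = 193);


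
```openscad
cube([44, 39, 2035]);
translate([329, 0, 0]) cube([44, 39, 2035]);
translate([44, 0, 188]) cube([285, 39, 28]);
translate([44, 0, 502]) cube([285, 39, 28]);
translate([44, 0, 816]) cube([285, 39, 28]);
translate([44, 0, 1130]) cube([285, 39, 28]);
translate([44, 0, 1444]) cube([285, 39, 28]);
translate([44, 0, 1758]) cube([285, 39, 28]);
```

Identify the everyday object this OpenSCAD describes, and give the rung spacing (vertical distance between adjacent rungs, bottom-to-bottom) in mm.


A ladder. The rung spacing is 314 mm.

Two tall 44×39 posts with 6 short bars between them — a ladder. Adjacent rungs sit at z = 188 and z = 502, so the spacing is 502 − 188 = 314 mm.


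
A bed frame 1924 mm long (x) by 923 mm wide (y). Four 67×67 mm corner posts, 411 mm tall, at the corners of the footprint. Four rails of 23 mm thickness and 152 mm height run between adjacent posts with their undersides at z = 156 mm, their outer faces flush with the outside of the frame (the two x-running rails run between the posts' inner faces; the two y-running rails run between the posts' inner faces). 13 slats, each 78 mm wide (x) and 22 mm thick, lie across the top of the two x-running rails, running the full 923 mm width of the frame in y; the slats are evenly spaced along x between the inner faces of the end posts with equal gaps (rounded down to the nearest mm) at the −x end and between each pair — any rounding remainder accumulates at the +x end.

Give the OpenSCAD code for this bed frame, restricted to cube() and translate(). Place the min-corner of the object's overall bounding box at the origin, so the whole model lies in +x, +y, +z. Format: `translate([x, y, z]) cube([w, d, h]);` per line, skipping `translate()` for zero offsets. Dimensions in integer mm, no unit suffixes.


cube([67, 67, 411]);
translate([0, 856, 0]) cube([67, 67, 411]);
translate([1857, 0, 0]) cube([67, 67, 411]);
translate([1857, 856, 0]) cube([67, 67, 411]);
translate([67, 0, 156]) cube([1790, 23, 152]);
translate([67, 900, 156]) cube([1790, 23, 152]);
translate([0, 67, 156]) cube([23, 789, 152]);
translate([1901, 67, 156]) cube([23, 789, 152]);
translate([122, 0, 308]) cube([78, 923, 22]);
translate([255, 0, 308]) cube([78, 923, 22]);
translate([388, 0, 308]) cube([78, 923, 22]);
translate([521, 0, 308]) cube([78, 923, 22]);
translate([654, 0, 308]) cube([78, 923, 22]);
translate([787, 0, 308]) cube([78, 923, 22]);
translate([920, 0, 308]) cube([78, 923, 22]);
translate([1053, 0, 308]) cube([78, 923, 22]);
translate([1186, 0, 308]) cube([78, 923, 22]);
translate([1319, 0, 308]) cube([78, 923, 22]);
translate([1452, 0, 308]) cube([78, 923, 22]);
translate([1585, 0, 308]) cube([78, 923, 22]);
translate([1718, 0, 308]) cube([78, 923, 22]);


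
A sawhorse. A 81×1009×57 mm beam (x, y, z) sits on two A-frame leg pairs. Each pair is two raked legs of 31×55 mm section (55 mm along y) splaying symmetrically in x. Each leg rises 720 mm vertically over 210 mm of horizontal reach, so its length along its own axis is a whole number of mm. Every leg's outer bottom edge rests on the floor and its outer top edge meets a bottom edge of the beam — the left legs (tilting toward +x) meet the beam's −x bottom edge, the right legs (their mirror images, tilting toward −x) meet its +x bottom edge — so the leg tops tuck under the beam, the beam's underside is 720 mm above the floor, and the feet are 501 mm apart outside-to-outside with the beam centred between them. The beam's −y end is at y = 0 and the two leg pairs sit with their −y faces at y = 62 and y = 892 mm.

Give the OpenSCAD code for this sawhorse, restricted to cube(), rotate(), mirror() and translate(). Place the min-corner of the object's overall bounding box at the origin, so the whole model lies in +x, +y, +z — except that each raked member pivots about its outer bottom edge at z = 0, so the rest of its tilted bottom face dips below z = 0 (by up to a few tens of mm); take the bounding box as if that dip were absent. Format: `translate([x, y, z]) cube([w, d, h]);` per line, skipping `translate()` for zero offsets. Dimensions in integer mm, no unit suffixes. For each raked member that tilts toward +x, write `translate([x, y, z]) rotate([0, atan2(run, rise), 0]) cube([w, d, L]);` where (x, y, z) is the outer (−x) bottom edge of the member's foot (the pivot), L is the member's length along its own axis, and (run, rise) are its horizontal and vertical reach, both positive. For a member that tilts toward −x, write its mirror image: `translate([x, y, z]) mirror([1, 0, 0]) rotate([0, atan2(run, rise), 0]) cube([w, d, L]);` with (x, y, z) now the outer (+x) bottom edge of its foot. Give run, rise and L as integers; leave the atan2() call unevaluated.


translate([210, 0, 720]) cube([81, 1009, 57]);
translate([0, 62, 0]) rotate([0, atan2(210, 720), 0]) cube([31, 55, 750]);
translate([501, 62, 0]) mirror([1, 0, 0]) rotate([0, atan2(210, 720), 0]) cube([31, 55, 750]);
translate([0, 892, 0]) rotate([0, atan2(210, 720), 0]) cube([31, 55, 750]);
translate([501, 892, 0]) mirror([1, 0, 0]) rotate([0, atan2(210, 720), 0]) cube([31, 55, 750]);


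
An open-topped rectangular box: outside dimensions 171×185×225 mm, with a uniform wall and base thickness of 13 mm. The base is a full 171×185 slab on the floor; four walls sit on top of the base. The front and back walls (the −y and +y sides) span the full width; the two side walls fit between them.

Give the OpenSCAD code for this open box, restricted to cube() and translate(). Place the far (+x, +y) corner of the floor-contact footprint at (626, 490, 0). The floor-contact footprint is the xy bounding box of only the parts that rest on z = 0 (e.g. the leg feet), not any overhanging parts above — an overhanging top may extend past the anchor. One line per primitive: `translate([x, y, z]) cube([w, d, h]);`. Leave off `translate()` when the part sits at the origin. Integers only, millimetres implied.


translate([455, 305, 0]) cube([171, 185, 13]);
translate([455, 305, 13]) cube([171, 13, 212]);
translate([455, 477, 13]) cube([171, 13, 212]);
translate([455, 318, 13]) cube([13, 159, 212]);
translate([613, 318, 13]) cube([13, 159, 212]);


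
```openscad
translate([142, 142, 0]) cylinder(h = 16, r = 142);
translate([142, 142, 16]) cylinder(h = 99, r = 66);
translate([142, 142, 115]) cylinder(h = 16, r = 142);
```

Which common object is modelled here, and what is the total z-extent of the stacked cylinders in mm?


A spool. The overall height is 131 mm.

Three coaxial cylinders, large–small–large — a spool. Two 16 mm flanges and a 99 mm core give 16 + 99 + 16 = 131 mm.
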